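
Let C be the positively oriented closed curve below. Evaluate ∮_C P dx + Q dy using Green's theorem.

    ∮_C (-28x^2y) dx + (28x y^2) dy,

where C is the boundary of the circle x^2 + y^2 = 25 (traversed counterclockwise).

Green's theorem converts the closed line integral into a double integral over the enclosed region D:

    ∮_C P dx + Q dy = ∬_D (∂Q/∂x - ∂P/∂y) dA.

Here P = -28x^2y, Q = 28x y^2, so

    ∂Q/∂x = 28y^2,    ∂P/∂y = -28x^2,
    ∂Q/∂x - ∂P/∂y = 28x^2 + 28y^2.

D is the region x^2 + y^2 ≤ 25. Evaluating the double integral:

In polar coordinates (x = r cos θ, y = r sin θ, dA = r dr dθ) the integrand becomes 28r^2, so

    ∬_D (28x^2 + 28y^2) dA = ∫_0^{2π} ∫_0^{5} (28r^2) · r dr dθ.

Inner (r from 0 to 5): 4375.
Outer (θ from 0 to 2π): 8750π.

Therefore ∮_C P dx + Q dy = 8750π.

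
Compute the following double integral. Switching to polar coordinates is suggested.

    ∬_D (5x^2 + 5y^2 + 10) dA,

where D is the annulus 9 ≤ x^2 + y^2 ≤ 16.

The region D is 3 ≤ r ≤ 4, 0 ≤ θ ≤ 2π in polar coordinates, where x = r cos(θ), y = r sin(θ), and dA = r dr dθ.

Under the substitution, the integrand becomes 5r^2 + 10, so

    ∬_D (5x^2 + 5y^2 + 10) dA = ∫_{0}^{2π} ∫_{3}^{4} (5r^2 + 10) · r dr dθ.

Inner integral (in r): ∫_{3}^{4} (5r^2 + 10) · r dr = 1015/4.

Outer integral (in θ): ∫_{0}^{2π} (1015/4) dθ = 1015π/2.

Therefore ∬_D (5x^2 + 5y^2 + 10) dA = 1015π/2.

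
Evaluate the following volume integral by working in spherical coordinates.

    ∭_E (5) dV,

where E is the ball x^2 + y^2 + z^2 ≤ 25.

In spherical coordinates, x = ρ sin(φ) cos(θ), y = ρ sin(φ) sin(θ), z = ρ cos(φ), and dV = ρ^2 sin(φ) dρ dφ dθ.

The integrand becomes 5, so

    ∭_E (5) dV = ∫_{0}^{2π} ∫_{0}^{π} ∫_{0}^{5} (5) · ρ^2 sin(φ) dρ dφ dθ.

Inner (ρ): 625sin(φ)/3.
Middle (φ): 1250/3.
Outer (θ): 2500π/3.

Therefore the triple integral equals 2500π/3.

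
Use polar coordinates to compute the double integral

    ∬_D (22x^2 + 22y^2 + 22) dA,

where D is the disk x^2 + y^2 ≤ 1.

The region D is 0 ≤ r ≤ 1, 0 ≤ θ ≤ 2π in polar coordinates, where x = r cos(θ), y = r sin(θ), and dA = r dr dθ.

Under the substitution, the integrand becomes 22r^2 + 22, so

    ∬_D (22x^2 + 22y^2 + 22) dA = ∫_{0}^{2π} ∫_{0}^{1} (22r^2 + 22) · r dr dθ.

Inner integral (in r): ∫_{0}^{1} (22r^2 + 22) · r dr = 33/2.

Outer integral (in θ): ∫_{0}^{2π} (33/2) dθ = 33π.

Therefore ∬_D (22x^2 + 22y^2 + 22) dA = 33π.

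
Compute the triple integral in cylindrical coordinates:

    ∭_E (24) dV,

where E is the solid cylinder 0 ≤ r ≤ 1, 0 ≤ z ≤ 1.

In cylindrical coordinates, x = r cos(θ), y = r sin(θ), z = z, and dV = r dr dθ dz.

The integrand becomes 24, so

    ∭_E (24) dV = ∫_{0}^{2π} ∫_{0}^{1} ∫_{0}^{1} (24) · r dz dr dθ.

Inner (z): 24r.
Middle (r from 0 to 1): 12.
Outer (θ): 24π.

Therefore the triple integral equals 24π.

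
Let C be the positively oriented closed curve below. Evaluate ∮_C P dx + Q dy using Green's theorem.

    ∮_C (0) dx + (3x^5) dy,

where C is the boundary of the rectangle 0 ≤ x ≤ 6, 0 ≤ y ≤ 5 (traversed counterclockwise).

Green's theorem converts the closed line integral into a double integral over the enclosed region D:

    ∮_C P dx + Q dy = ∬_D (∂Q/∂x - ∂P/∂y) dA.

Here P = 0, Q = 3x^5, so

    ∂Q/∂x = 15x^4,    ∂P/∂y = 0,
    ∂Q/∂x - ∂P/∂y = 15x^4.

D is the region 0 ≤ x ≤ 6, 0 ≤ y ≤ 5. Evaluating the double integral:

    ∬_D (15x^4) dA = ∫_0^{6} ∫_0^{5} (15x^4) dy dx.

Inner (y from 0 to 5): 75x^4.
Outer (x from 0 to 6): 116640.

Therefore ∮_C P dx + Q dy = 116640.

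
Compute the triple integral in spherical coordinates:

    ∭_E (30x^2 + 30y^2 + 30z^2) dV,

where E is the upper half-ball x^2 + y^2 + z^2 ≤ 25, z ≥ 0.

In spherical coordinates, x = ρ sin(φ) cos(θ), y = ρ sin(φ) sin(θ), z = ρ cos(φ), and dV = ρ^2 sin(φ) dρ dφ dθ.

The integrand becomes 30ρ^2, so

    ∭_E (30x^2 + 30y^2 + 30z^2) dV = ∫_{0}^{2π} ∫_{0}^{π/2} ∫_{0}^{5} (30ρ^2) · ρ^2 sin(φ) dρ dφ dθ.

Inner (ρ): 18750sin(φ).
Middle (φ): 18750.
Outer (θ): 37500π.

Therefore the triple integral equals 37500π.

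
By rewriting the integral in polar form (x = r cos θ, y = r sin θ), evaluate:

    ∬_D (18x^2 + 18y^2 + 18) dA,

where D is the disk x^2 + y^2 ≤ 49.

The region D is 0 ≤ r ≤ 7, 0 ≤ θ ≤ 2π in polar coordinates, where x = r cos(θ), y = r sin(θ), and dA = r dr dθ.

Under the substitution, the integrand becomes 18r^2 + 18, so

    ∬_D (18x^2 + 18y^2 + 18) dA = ∫_{0}^{2π} ∫_{0}^{7} (18r^2 + 18) · r dr dθ.

Inner integral (in r): ∫_{0}^{7} (18r^2 + 18) · r dr = 22491/2.

Outer integral (in θ): ∫_{0}^{2π} (22491/2) dθ = 22491π.

Therefore ∬_D (18x^2 + 18y^2 + 18) dA = 22491π.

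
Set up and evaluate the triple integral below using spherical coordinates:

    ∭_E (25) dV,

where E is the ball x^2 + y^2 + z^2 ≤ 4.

In spherical coordinates, x = ρ sin(φ) cos(θ), y = ρ sin(φ) sin(θ), z = ρ cos(φ), and dV = ρ^2 sin(φ) dρ dφ dθ.

The integrand becomes 25, so

    ∭_E (25) dV = ∫_{0}^{2π} ∫_{0}^{π} ∫_{0}^{2} (25) · ρ^2 sin(φ) dρ dφ dθ.

Inner (ρ): 200sin(φ)/3.
Middle (φ): 400/3.
Outer (θ): 800π/3.

Therefore the triple integral equals 800π/3.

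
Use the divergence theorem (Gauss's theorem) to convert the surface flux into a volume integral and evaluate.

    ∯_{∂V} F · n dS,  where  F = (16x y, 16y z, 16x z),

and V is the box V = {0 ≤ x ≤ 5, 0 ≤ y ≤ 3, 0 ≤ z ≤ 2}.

By the divergence theorem,

    ∯_{∂V} F · n dS = ∭_V (∇ · F) dV.

Compute the divergence:
    ∇ · F = ∂F_x/∂x + ∂F_y/∂y + ∂F_z/∂z = 16y + 16z + 16x = 16x + 16y + 16z.

V is a rectangular box, so dV = dx dy dz with 0 ≤ x ≤ 5, 0 ≤ y ≤ 3, 0 ≤ z ≤ 2.

Integrate (16x + 16y + 16z) over V as an iterated integral:

    ∭_V (∇·F) dV = ∫_0^{5} ∫_0^{3} ∫_0^{2} (16x + 16y + 16z) dz dy dx.

Inner (z from 0 to 2): 32x + 32y + 32.
Middle (y from 0 to 3): 96x + 240.
Outer (x from 0 to 5): 2400.

Therefore ∯_{∂V} F · n dS = 2400.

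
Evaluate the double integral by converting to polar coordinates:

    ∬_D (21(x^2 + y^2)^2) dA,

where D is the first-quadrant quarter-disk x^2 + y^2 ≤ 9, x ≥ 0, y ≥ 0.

The region D is 0 ≤ r ≤ 3, 0 ≤ θ ≤ π/2 in polar coordinates, where x = r cos(θ), y = r sin(θ), and dA = r dr dθ.

Under the substitution, the integrand becomes 21r^4, so

    ∬_D (21(x^2 + y^2)^2) dA = ∫_{0}^{π/2} ∫_{0}^{3} (21r^4) · r dr dθ.

Inner integral (in r): ∫_{0}^{3} (21r^4) · r dr = 5103/2.

Outer integral (in θ): ∫_{0}^{π/2} (5103/2) dθ = 5103π/4.

Therefore ∬_D (21(x^2 + y^2)^2) dA = 5103π/4.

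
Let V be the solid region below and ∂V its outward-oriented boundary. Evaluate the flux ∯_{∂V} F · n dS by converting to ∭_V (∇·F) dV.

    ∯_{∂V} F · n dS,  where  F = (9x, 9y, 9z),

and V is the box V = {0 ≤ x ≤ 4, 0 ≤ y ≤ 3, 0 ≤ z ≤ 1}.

By the divergence theorem,

    ∯_{∂V} F · n dS = ∭_V (∇ · F) dV.

Compute the divergence:
    ∇ · F = ∂F_x/∂x + ∂F_y/∂y + ∂F_z/∂z = 9 + 9 + 9 = 27.

V is a rectangular box, so dV = dx dy dz with 0 ≤ x ≤ 4, 0 ≤ y ≤ 3, 0 ≤ z ≤ 1.

Integrate (27) over V as an iterated integral:

    ∭_V (∇·F) dV = ∫_0^{4} ∫_0^{3} ∫_0^{1} (27) dz dy dx.

Inner (z from 0 to 1): 27.
Middle (y from 0 to 3): 81.
Outer (x from 0 to 4): 324.

Therefore ∯_{∂V} F · n dS = 324.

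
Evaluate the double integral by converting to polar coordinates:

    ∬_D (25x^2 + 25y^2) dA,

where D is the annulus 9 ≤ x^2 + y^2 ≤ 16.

The region D is 3 ≤ r ≤ 4, 0 ≤ θ ≤ 2π in polar coordinates, where x = r cos(θ), y = r sin(θ), and dA = r dr dθ.

Under the substitution, the integrand becomes 25r^2, so

    ∬_D (25x^2 + 25y^2) dA = ∫_{0}^{2π} ∫_{3}^{4} (25r^2) · r dr dθ.

Inner integral (in r): ∫_{3}^{4} (25r^2) · r dr = 4375/4.

Outer integral (in θ): ∫_{0}^{2π} (4375/4) dθ = 4375π/2.

Therefore ∬_D (25x^2 + 25y^2) dA = 4375π/2.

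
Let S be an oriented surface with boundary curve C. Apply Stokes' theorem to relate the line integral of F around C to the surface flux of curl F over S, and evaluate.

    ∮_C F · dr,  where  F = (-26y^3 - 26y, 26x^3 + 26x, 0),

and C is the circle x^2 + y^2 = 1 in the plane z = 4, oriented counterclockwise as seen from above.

Let S be the flat disk x^2 + y^2 ≤ 1 in the plane z = 4, with upward unit normal n̂ = ẑ. By Stokes' theorem,

    ∮_C F · dr = ∬_S (∇ × F) · n̂ dS = ∬_D (curl F)_z dA,

where D is the disk x^2 + y^2 ≤ 1.

Compute the curl of F = (-26y^3 - 26y, 26x^3 + 26x, 0):
    (∇ × F)_x = ∂F_z/∂y - ∂F_y/∂z = 0,
    (∇ × F)_y = ∂F_x/∂z - ∂F_z/∂x = 0,
    (∇ × F)_z = ∂F_y/∂x - ∂F_x/∂y = 78x^2 + 78y^2 + 52.

On z = 4, (curl F)_z = 78x^2 + 78y^2 + 52.

Convert to polar (x = r cos θ, y = r sin θ, dA = r dr dθ); the integrand becomes 78r^2 + 52, so

    ∬_D (curl F)_z dA = ∫_0^{2π} ∫_0^{1} (78r^2 + 52) · r dr dθ.

Inner (r from 0 to 1): 91/2.
Outer (θ from 0 to 2π): 91π.

Therefore ∮_C F · dr = 91π.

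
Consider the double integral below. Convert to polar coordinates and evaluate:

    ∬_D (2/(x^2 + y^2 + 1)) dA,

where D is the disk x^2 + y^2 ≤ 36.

The region D is 0 ≤ r ≤ 6, 0 ≤ θ ≤ 2π in polar coordinates, where x = r cos(θ), y = r sin(θ), and dA = r dr dθ.

Under the substitution, the integrand becomes 2/(r^2 + 1), so

    ∬_D (2/(x^2 + y^2 + 1)) dA = ∫_{0}^{2π} ∫_{0}^{6} (2/(r^2 + 1)) · r dr dθ.

Inner integral (in r): ∫_{0}^{6} (2/(r^2 + 1)) · r dr = log(37).

Outer integral (in θ): ∫_{0}^{2π} (log(37)) dθ = 2π log(37).

Therefore ∬_D (2/(x^2 + y^2 + 1)) dA = 2π log(37).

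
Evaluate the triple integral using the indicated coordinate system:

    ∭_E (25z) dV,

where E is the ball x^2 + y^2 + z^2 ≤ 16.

In spherical coordinates, x = ρ sin(φ) cos(θ), y = ρ sin(φ) sin(θ), z = ρ cos(φ), and dV = ρ^2 sin(φ) dρ dφ dθ.

The integrand becomes 25ρ cos(φ), so

    ∭_E (25z) dV = ∫_{0}^{2π} ∫_{0}^{π} ∫_{0}^{4} (25ρ cos(φ)) · ρ^2 sin(φ) dρ dφ dθ.

Inner (ρ): 800sin(2φ).
Middle (φ): 0.
Outer (θ): 0.

Therefore the triple integral equals 0.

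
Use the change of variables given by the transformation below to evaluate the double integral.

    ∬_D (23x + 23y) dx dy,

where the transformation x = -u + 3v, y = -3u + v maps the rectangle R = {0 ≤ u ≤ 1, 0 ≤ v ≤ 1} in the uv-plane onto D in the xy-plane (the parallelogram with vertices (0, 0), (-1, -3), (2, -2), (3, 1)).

Compute the Jacobian determinant of (x, y) with respect to (u, v):

    ∂(x,y)/∂(u,v) = | -1  3 | = (-1)(1) - (3)(-3) = 8.
                   | -3  1 |

Its absolute value is |J| = 8 (the area scaling factor).

Substituting x = -u + 3v, y = -3u + v into the integrand,

    23x + 23y → -92u + 92v,

so the integral becomes

    ∬_R (-92u + 92v) · |J| du dv = ∫_0^1 ∫_0^1 (-736u + 736v) dv du.

Inner (v): 368 - 736u.
Outer (u): 0.

Therefore ∬_D (23x + 23y) dx dy = 0.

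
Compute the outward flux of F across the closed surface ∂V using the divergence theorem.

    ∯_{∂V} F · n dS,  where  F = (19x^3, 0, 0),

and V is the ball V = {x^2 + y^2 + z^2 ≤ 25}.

By the divergence theorem,

    ∯_{∂V} F · n dS = ∭_V (∇ · F) dV.

Compute the divergence:
    ∇ · F = ∂F_x/∂x + ∂F_y/∂y + ∂F_z/∂z = 57x^2 + 0 + 0 = 57x^2.

In spherical coordinates, x = ρ sin(φ) cos(θ), y = ρ sin(φ) sin(θ), z = ρ cos(φ), dV = ρ^2 sin(φ) dρ dφ dθ, with 0 ≤ ρ ≤ 5, 0 ≤ φ ≤ π, 0 ≤ θ ≤ 2π.

The integrand, after substitution and multiplying by the volume element, becomes (57ρ^2sin(φ)^2cos(θ)^2) · ρ^2 sin(φ), so

    ∭_V (∇·F) dV = ∫_0^{2π} ∫_0^{π} ∫_0^{5} (57ρ^2sin(φ)^2cos(θ)^2) · ρ^2 sin(φ) dρ dφ dθ.

Inner (ρ from 0 to 5): 35625sin(φ)^3cos(θ)^2.
Middle (φ from 0 to π): 47500cos(θ)^2.
Outer (θ from 0 to 2π): 47500π.

Therefore ∯_{∂V} F · n dS = 47500π.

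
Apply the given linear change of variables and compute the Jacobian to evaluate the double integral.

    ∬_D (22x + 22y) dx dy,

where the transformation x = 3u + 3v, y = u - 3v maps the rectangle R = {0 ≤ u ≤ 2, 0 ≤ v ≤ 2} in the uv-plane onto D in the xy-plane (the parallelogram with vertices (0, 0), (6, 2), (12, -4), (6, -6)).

Compute the Jacobian determinant of (x, y) with respect to (u, v):

    ∂(x,y)/∂(u,v) = | 3  3 | = (3)(-3) - (3)(1) = -12.
                   | 1  -3 |

Its absolute value is |J| = 12 (the area scaling factor).

Substituting x = 3u + 3v, y = u - 3v into the integrand,

    22x + 22y → 88u,

so the integral becomes

    ∬_R (88u) · |J| du dv = ∫_0^2 ∫_0^2 (1056u) dv du.

Inner (v): 2112u.
Outer (u): 4224.

Therefore ∬_D (22x + 22y) dx dy = 4224.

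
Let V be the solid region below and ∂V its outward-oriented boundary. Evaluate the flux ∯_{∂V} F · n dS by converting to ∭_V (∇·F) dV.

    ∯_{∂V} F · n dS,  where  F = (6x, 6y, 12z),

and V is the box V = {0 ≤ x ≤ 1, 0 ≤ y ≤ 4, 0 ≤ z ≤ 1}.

By the divergence theorem,

    ∯_{∂V} F · n dS = ∭_V (∇ · F) dV.

Compute the divergence:
    ∇ · F = ∂F_x/∂x + ∂F_y/∂y + ∂F_z/∂z = 6 + 6 + 12 = 24.

V is a rectangular box, so dV = dx dy dz with 0 ≤ x ≤ 1, 0 ≤ y ≤ 4, 0 ≤ z ≤ 1.

Integrate (24) over V as an iterated integral:

    ∭_V (∇·F) dV = ∫_0^{1} ∫_0^{4} ∫_0^{1} (24) dz dy dx.

Inner (z from 0 to 1): 24.
Middle (y from 0 to 4): 96.
Outer (x from 0 to 1): 96.

Therefore ∯_{∂V} F · n dS = 96.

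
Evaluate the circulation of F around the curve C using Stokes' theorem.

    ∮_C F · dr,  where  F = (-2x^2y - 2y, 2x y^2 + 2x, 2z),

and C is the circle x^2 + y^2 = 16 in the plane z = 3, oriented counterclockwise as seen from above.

Let S be the flat disk x^2 + y^2 ≤ 16 in the plane z = 3, with upward unit normal n̂ = ẑ. By Stokes' theorem,

    ∮_C F · dr = ∬_S (∇ × F) · n̂ dS = ∬_D (curl F)_z dA,

where D is the disk x^2 + y^2 ≤ 16.

Compute the curl of F = (-2x^2y - 2y, 2x y^2 + 2x, 2z):
    (∇ × F)_x = ∂F_z/∂y - ∂F_y/∂z = 0,
    (∇ × F)_y = ∂F_x/∂z - ∂F_z/∂x = 0,
    (∇ × F)_z = ∂F_y/∂x - ∂F_x/∂y = 2x^2 + 2y^2 + 4.

On z = 3, (curl F)_z = 2x^2 + 2y^2 + 4.

Convert to polar (x = r cos θ, y = r sin θ, dA = r dr dθ); the integrand becomes 2r^2 + 4, so

    ∬_D (curl F)_z dA = ∫_0^{2π} ∫_0^{4} (2r^2 + 4) · r dr dθ.

Inner (r from 0 to 4): 160.
Outer (θ from 0 to 2π): 320π.

Therefore ∮_C F · dr = 320π.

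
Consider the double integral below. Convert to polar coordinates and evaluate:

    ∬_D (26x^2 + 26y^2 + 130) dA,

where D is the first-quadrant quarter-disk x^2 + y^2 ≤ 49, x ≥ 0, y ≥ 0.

The region D is 0 ≤ r ≤ 7, 0 ≤ θ ≤ π/2 in polar coordinates, where x = r cos(θ), y = r sin(θ), and dA = r dr dθ.

Under the substitution, the integrand becomes 26r^2 + 130, so

    ∬_D (26x^2 + 26y^2 + 130) dA = ∫_{0}^{π/2} ∫_{0}^{7} (26r^2 + 130) · r dr dθ.

Inner integral (in r): ∫_{0}^{7} (26r^2 + 130) · r dr = 37583/2.

Outer integral (in θ): ∫_{0}^{π/2} (37583/2) dθ = 37583π/4.

Therefore ∬_D (26x^2 + 26y^2 + 130) dA = 37583π/4.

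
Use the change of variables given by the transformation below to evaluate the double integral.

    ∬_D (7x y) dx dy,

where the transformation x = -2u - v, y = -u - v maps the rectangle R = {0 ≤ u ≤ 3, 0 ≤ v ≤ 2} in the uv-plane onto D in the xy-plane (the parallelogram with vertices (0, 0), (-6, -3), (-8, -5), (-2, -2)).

Compute the Jacobian determinant of (x, y) with respect to (u, v):

    ∂(x,y)/∂(u,v) = | -2  -1 | = (-2)(-1) - (-1)(-1) = 1.
                   | -1  -1 |

Its absolute value is |J| = 1 (the area scaling factor).

Substituting x = -2u - v, y = -u - v into the integrand,

    7x y → 14u^2 + 21u v + 7v^2,

so the integral becomes

    ∬_R (14u^2 + 21u v + 7v^2) · |J| du dv = ∫_0^3 ∫_0^2 (14u^2 + 21u v + 7v^2) dv du.

Inner (v): 28u^2 + 42u + 56/3.
Outer (u): 497.

Therefore ∬_D (7x y) dx dy = 497.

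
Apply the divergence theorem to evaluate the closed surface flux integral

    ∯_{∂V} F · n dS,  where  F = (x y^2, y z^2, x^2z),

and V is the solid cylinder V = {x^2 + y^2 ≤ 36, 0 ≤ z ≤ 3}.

By the divergence theorem,

    ∯_{∂V} F · n dS = ∭_V (∇ · F) dV.

Compute the divergence:
    ∇ · F = ∂F_x/∂x + ∂F_y/∂y + ∂F_z/∂z = y^2 + z^2 + x^2 = x^2 + y^2 + z^2.

In cylindrical coordinates, x = r cos(θ), y = r sin(θ), z = z, dV = r dr dθ dz, with 0 ≤ r ≤ 6, 0 ≤ θ ≤ 2π, 0 ≤ z ≤ 3.

The integrand, after substitution and multiplying by the volume element, becomes (r^2 + z^2) · r, so

    ∭_V (∇·F) dV = ∫_0^{2π} ∫_0^{6} ∫_0^{3} (r^2 + z^2) · r dz dr dθ.

Inner (z from 0 to 3): 3r (r^2 + 3).
Middle (r from 0 to 6): 1134.
Outer (θ from 0 to 2π): 2268π.

Therefore ∯_{∂V} F · n dS = 2268π.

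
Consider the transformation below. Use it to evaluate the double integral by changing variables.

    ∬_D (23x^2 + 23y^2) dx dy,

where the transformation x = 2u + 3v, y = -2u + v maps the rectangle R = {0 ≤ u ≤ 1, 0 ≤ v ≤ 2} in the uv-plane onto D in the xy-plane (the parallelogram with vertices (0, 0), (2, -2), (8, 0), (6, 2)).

Compute the Jacobian determinant of (x, y) with respect to (u, v):

    ∂(x,y)/∂(u,v) = | 2  3 | = (2)(1) - (3)(-2) = 8.
                   | -2  1 |

Its absolute value is |J| = 8 (the area scaling factor).

Substituting x = 2u + 3v, y = -2u + v into the integrand,

    23x^2 + 23y^2 → 184u^2 + 184u v + 230v^2,

so the integral becomes

    ∬_R (184u^2 + 184u v + 230v^2) · |J| du dv = ∫_0^1 ∫_0^2 (1472u^2 + 1472u v + 1840v^2) dv du.

Inner (v): 2944u^2 + 2944u + 14720/3.
Outer (u): 7360.

Therefore ∬_D (23x^2 + 23y^2) dx dy = 7360.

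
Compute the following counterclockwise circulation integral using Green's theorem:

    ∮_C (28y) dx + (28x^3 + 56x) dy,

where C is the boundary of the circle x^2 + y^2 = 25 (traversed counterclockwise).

Green's theorem converts the closed line integral into a double integral over the enclosed region D:

    ∮_C P dx + Q dy = ∬_D (∂Q/∂x - ∂P/∂y) dA.

Here P = 28y, Q = 28x^3 + 56x, so

    ∂Q/∂x = 84x^2 + 56,    ∂P/∂y = 28,
    ∂Q/∂x - ∂P/∂y = 84x^2 + 28.

D is the region x^2 + y^2 ≤ 25. Evaluating the double integral:

In polar coordinates (x = r cos θ, y = r sin θ, dA = r dr dθ) the integrand becomes 84r^2cos(θ)^2 + 28, so

    ∬_D (84x^2 + 28) dA = ∫_0^{2π} ∫_0^{5} (84r^2cos(θ)^2 + 28) · r dr dθ.

Inner (r from 0 to 5): 13125cos(θ)^2 + 350.
Outer (θ from 0 to 2π): 13825π.

Therefore ∮_C P dx + Q dy = 13825π.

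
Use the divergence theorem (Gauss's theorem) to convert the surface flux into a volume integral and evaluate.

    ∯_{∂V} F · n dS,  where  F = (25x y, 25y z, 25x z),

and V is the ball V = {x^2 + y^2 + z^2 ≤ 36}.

By the divergence theorem,

    ∯_{∂V} F · n dS = ∭_V (∇ · F) dV.

Compute the divergence:
    ∇ · F = ∂F_x/∂x + ∂F_y/∂y + ∂F_z/∂z = 25y + 25z + 25x = 25x + 25y + 25z.

In spherical coordinates, x = ρ sin(φ) cos(θ), y = ρ sin(φ) sin(θ), z = ρ cos(φ), dV = ρ^2 sin(φ) dρ dφ dθ, with 0 ≤ ρ ≤ 6, 0 ≤ φ ≤ π, 0 ≤ θ ≤ 2π.

The integrand, after substitution and multiplying by the volume element, becomes (25ρ (sqrt(2)sin(φ)sin(θ + π/4) + cos(φ))) · ρ^2 sin(φ), so

    ∭_V (∇·F) dV = ∫_0^{2π} ∫_0^{π} ∫_0^{6} (25ρ (sqrt(2)sin(φ)sin(θ + π/4) + cos(φ))) · ρ^2 sin(φ) dρ dφ dθ.

Inner (ρ from 0 to 6): 8100(sqrt(2)sin(φ)sin(θ + π/4) + cos(φ))sin(φ).
Middle (φ from 0 to π): 4050sqrt(2)π sin(θ + π/4).
Outer (θ from 0 to 2π): 0.

Therefore ∯_{∂V} F · n dS = 0.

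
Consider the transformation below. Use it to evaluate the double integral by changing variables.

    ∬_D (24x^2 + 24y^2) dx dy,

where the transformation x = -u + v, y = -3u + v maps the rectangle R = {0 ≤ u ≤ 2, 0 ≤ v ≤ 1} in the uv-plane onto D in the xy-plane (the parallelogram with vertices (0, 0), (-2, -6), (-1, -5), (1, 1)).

Compute the Jacobian determinant of (x, y) with respect to (u, v):

    ∂(x,y)/∂(u,v) = | -1  1 | = (-1)(1) - (1)(-3) = 2.
                   | -3  1 |

Its absolute value is |J| = 2 (the area scaling factor).

Substituting x = -u + v, y = -3u + v into the integrand,

    24x^2 + 24y^2 → 240u^2 - 192u v + 48v^2,

so the integral becomes

    ∬_R (240u^2 - 192u v + 48v^2) · |J| du dv = ∫_0^2 ∫_0^1 (480u^2 - 384u v + 96v^2) dv du.

Inner (v): 480u^2 - 192u + 32.
Outer (u): 960.

Therefore ∬_D (24x^2 + 24y^2) dx dy = 960.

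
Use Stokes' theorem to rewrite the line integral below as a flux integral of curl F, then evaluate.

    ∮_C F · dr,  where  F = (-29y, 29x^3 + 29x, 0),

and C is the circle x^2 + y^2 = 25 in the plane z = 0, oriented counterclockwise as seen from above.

Let S be the flat disk x^2 + y^2 ≤ 25 in the plane z = 0, with upward unit normal n̂ = ẑ. By Stokes' theorem,

    ∮_C F · dr = ∬_S (∇ × F) · n̂ dS = ∬_D (curl F)_z dA,

where D is the disk x^2 + y^2 ≤ 25.

Compute the curl of F = (-29y, 29x^3 + 29x, 0):
    (∇ × F)_x = ∂F_z/∂y - ∂F_y/∂z = 0,
    (∇ × F)_y = ∂F_x/∂z - ∂F_z/∂x = 0,
    (∇ × F)_z = ∂F_y/∂x - ∂F_x/∂y = 87x^2 + 58.

On z = 0, (curl F)_z = 87x^2 + 58.

Convert to polar (x = r cos θ, y = r sin θ, dA = r dr dθ); the integrand becomes 87r^2cos(θ)^2 + 58, so

    ∬_D (curl F)_z dA = ∫_0^{2π} ∫_0^{5} (87r^2cos(θ)^2 + 58) · r dr dθ.

Inner (r from 0 to 5): 54375cos(θ)^2/4 + 725.
Outer (θ from 0 to 2π): 60175π/4.

Therefore ∮_C F · dr = 60175π/4.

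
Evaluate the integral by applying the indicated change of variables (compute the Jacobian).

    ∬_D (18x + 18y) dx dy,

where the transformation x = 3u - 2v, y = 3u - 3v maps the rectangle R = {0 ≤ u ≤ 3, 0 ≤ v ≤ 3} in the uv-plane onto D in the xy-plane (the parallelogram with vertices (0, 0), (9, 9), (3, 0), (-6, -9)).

Compute the Jacobian determinant of (x, y) with respect to (u, v):

    ∂(x,y)/∂(u,v) = | 3  -2 | = (3)(-3) - (-2)(3) = -3.
                   | 3  -3 |

Its absolute value is |J| = 3 (the area scaling factor).

Substituting x = 3u - 2v, y = 3u - 3v into the integrand,

    18x + 18y → 108u - 90v,

so the integral becomes

    ∬_R (108u - 90v) · |J| du dv = ∫_0^3 ∫_0^3 (324u - 270v) dv du.

Inner (v): 972u - 1215.
Outer (u): 729.

Therefore ∬_D (18x + 18y) dx dy = 729.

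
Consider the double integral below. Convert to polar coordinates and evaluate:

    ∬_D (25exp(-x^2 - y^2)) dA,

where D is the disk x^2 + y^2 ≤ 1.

The region D is 0 ≤ r ≤ 1, 0 ≤ θ ≤ 2π in polar coordinates, where x = r cos(θ), y = r sin(θ), and dA = r dr dθ.

Under the substitution, the integrand becomes 25exp(-r^2), so

    ∬_D (25exp(-x^2 - y^2)) dA = ∫_{0}^{2π} ∫_{0}^{1} (25exp(-r^2)) · r dr dθ.

Inner integral (in r): ∫_{0}^{1} (25exp(-r^2)) · r dr = 25/2 - 25exp(-1)/2.

Outer integral (in θ): ∫_{0}^{2π} (25/2 - 25exp(-1)/2) dθ = -25π exp(-1) + 25π.

Therefore ∬_D (25exp(-x^2 - y^2)) dA = -25π exp(-1) + 25π.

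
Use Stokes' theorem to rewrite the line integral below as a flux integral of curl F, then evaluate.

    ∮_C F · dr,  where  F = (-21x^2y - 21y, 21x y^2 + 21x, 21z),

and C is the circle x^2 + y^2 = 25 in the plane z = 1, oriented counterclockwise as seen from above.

Let S be the flat disk x^2 + y^2 ≤ 25 in the plane z = 1, with upward unit normal n̂ = ẑ. By Stokes' theorem,

    ∮_C F · dr = ∬_S (∇ × F) · n̂ dS = ∬_D (curl F)_z dA,

where D is the disk x^2 + y^2 ≤ 25.

Compute the curl of F = (-21x^2y - 21y, 21x y^2 + 21x, 21z):
    (∇ × F)_x = ∂F_z/∂y - ∂F_y/∂z = 0,
    (∇ × F)_y = ∂F_x/∂z - ∂F_z/∂x = 0,
    (∇ × F)_z = ∂F_y/∂x - ∂F_x/∂y = 21x^2 + 21y^2 + 42.

On z = 1, (curl F)_z = 21x^2 + 21y^2 + 42.

Convert to polar (x = r cos θ, y = r sin θ, dA = r dr dθ); the integrand becomes 21r^2 + 42, so

    ∬_D (curl F)_z dA = ∫_0^{2π} ∫_0^{5} (21r^2 + 42) · r dr dθ.

Inner (r from 0 to 5): 15225/4.
Outer (θ from 0 to 2π): 15225π/2.

Therefore ∮_C F · dr = 15225π/2.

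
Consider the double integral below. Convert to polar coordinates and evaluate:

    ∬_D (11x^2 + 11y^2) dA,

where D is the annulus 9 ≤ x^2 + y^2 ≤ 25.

The region D is 3 ≤ r ≤ 5, 0 ≤ θ ≤ 2π in polar coordinates, where x = r cos(θ), y = r sin(θ), and dA = r dr dθ.

Under the substitution, the integrand becomes 11r^2, so

    ∬_D (11x^2 + 11y^2) dA = ∫_{0}^{2π} ∫_{3}^{5} (11r^2) · r dr dθ.

Inner integral (in r): ∫_{3}^{5} (11r^2) · r dr = 1496.

Outer integral (in θ): ∫_{0}^{2π} (1496) dθ = 2992π.

Therefore ∬_D (11x^2 + 11y^2) dA = 2992π.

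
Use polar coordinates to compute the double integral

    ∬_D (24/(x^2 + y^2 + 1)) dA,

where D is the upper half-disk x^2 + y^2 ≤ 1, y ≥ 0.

The region D is 0 ≤ r ≤ 1, 0 ≤ θ ≤ π in polar coordinates, where x = r cos(θ), y = r sin(θ), and dA = r dr dθ.

Under the substitution, the integrand becomes 24/(r^2 + 1), so

    ∬_D (24/(x^2 + y^2 + 1)) dA = ∫_{0}^{π} ∫_{0}^{1} (24/(r^2 + 1)) · r dr dθ.

Inner integral (in r): ∫_{0}^{1} (24/(r^2 + 1)) · r dr = log(4096).

Outer integral (in θ): ∫_{0}^{π} (log(4096)) dθ = log(4096^π).

Therefore ∬_D (24/(x^2 + y^2 + 1)) dA = log(4096^π).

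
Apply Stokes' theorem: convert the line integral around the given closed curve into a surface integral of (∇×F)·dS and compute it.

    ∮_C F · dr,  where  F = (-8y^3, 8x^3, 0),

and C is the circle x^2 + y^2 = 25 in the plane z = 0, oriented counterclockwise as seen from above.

Let S be the flat disk x^2 + y^2 ≤ 25 in the plane z = 0, with upward unit normal n̂ = ẑ. By Stokes' theorem,

    ∮_C F · dr = ∬_S (∇ × F) · n̂ dS = ∬_D (curl F)_z dA,

where D is the disk x^2 + y^2 ≤ 25.

Compute the curl of F = (-8y^3, 8x^3, 0):
    (∇ × F)_x = ∂F_z/∂y - ∂F_y/∂z = 0,
    (∇ × F)_y = ∂F_x/∂z - ∂F_z/∂x = 0,
    (∇ × F)_z = ∂F_y/∂x - ∂F_x/∂y = 24x^2 + 24y^2.

On z = 0, (curl F)_z = 24x^2 + 24y^2.

Convert to polar (x = r cos θ, y = r sin θ, dA = r dr dθ); the integrand becomes 24r^2, so

    ∬_D (curl F)_z dA = ∫_0^{2π} ∫_0^{5} (24r^2) · r dr dθ.

Inner (r from 0 to 5): 3750.
Outer (θ from 0 to 2π): 7500π.

Therefore ∮_C F · dr = 7500π.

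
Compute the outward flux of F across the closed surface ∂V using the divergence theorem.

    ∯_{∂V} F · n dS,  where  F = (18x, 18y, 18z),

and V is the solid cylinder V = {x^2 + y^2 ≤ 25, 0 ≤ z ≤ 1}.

By the divergence theorem,

    ∯_{∂V} F · n dS = ∭_V (∇ · F) dV.

Compute the divergence:
    ∇ · F = ∂F_x/∂x + ∂F_y/∂y + ∂F_z/∂z = 18 + 18 + 18 = 54.

In cylindrical coordinates, x = r cos(θ), y = r sin(θ), z = z, dV = r dr dθ dz, with 0 ≤ r ≤ 5, 0 ≤ θ ≤ 2π, 0 ≤ z ≤ 1.

The integrand, after substitution and multiplying by the volume element, becomes (54) · r, so

    ∭_V (∇·F) dV = ∫_0^{2π} ∫_0^{5} ∫_0^{1} (54) · r dz dr dθ.

Inner (z from 0 to 1): 54r.
Middle (r from 0 to 5): 675.
Outer (θ from 0 to 2π): 1350π.

Therefore ∯_{∂V} F · n dS = 1350π.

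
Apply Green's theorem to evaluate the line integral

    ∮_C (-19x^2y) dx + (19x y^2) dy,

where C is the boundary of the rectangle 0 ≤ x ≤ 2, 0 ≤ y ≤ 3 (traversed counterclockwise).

Green's theorem converts the closed line integral into a double integral over the enclosed region D:

    ∮_C P dx + Q dy = ∬_D (∂Q/∂x - ∂P/∂y) dA.

Here P = -19x^2y, Q = 19x y^2, so

    ∂Q/∂x = 19y^2,    ∂P/∂y = -19x^2,
    ∂Q/∂x - ∂P/∂y = 19x^2 + 19y^2.

D is the region 0 ≤ x ≤ 2, 0 ≤ y ≤ 3. Evaluating the double integral:

    ∬_D (19x^2 + 19y^2) dA = ∫_0^{2} ∫_0^{3} (19x^2 + 19y^2) dy dx.

Inner (y from 0 to 3): 57x^2 + 171.
Outer (x from 0 to 2): 494.

Therefore ∮_C P dx + Q dy = 494.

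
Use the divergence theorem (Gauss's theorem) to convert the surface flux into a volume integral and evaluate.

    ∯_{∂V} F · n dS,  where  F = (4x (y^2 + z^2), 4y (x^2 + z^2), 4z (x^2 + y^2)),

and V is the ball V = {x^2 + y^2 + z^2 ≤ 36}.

By the divergence theorem,

    ∯_{∂V} F · n dS = ∭_V (∇ · F) dV.

Compute the divergence:
    ∇ · F = ∂F_x/∂x + ∂F_y/∂y + ∂F_z/∂z = 4y^2 + 4z^2 + 4x^2 + 4z^2 + 4x^2 + 4y^2 = 8x^2 + 8y^2 + 8z^2.

In spherical coordinates, x = ρ sin(φ) cos(θ), y = ρ sin(φ) sin(θ), z = ρ cos(φ), dV = ρ^2 sin(φ) dρ dφ dθ, with 0 ≤ ρ ≤ 6, 0 ≤ φ ≤ π, 0 ≤ θ ≤ 2π.

The integrand, after substitution and multiplying by the volume element, becomes (8ρ^2) · ρ^2 sin(φ), so

    ∭_V (∇·F) dV = ∫_0^{2π} ∫_0^{π} ∫_0^{6} (8ρ^2) · ρ^2 sin(φ) dρ dφ dθ.

Inner (ρ from 0 to 6): 62208sin(φ)/5.
Middle (φ from 0 to π): 124416/5.
Outer (θ from 0 to 2π): 248832π/5.

Therefore ∯_{∂V} F · n dS = 248832π/5.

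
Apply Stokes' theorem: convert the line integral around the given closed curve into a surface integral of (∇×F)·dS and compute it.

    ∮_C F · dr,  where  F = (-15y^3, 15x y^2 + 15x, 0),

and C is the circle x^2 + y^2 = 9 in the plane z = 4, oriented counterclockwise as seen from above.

Let S be the flat disk x^2 + y^2 ≤ 9 in the plane z = 4, with upward unit normal n̂ = ẑ. By Stokes' theorem,

    ∮_C F · dr = ∬_S (∇ × F) · n̂ dS = ∬_D (curl F)_z dA,

where D is the disk x^2 + y^2 ≤ 9.

Compute the curl of F = (-15y^3, 15x y^2 + 15x, 0):
    (∇ × F)_x = ∂F_z/∂y - ∂F_y/∂z = 0,
    (∇ × F)_y = ∂F_x/∂z - ∂F_z/∂x = 0,
    (∇ × F)_z = ∂F_y/∂x - ∂F_x/∂y = 60y^2 + 15.

On z = 4, (curl F)_z = 60y^2 + 15.

Convert to polar (x = r cos θ, y = r sin θ, dA = r dr dθ); the integrand becomes 60r^2sin(θ)^2 + 15, so

    ∬_D (curl F)_z dA = ∫_0^{2π} ∫_0^{3} (60r^2sin(θ)^2 + 15) · r dr dθ.

Inner (r from 0 to 3): 1215sin(θ)^2 + 135/2.
Outer (θ from 0 to 2π): 1350π.

Therefore ∮_C F · dr = 1350π.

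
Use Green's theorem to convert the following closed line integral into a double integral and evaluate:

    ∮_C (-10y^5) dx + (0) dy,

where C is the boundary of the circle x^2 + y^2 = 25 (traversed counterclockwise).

Green's theorem converts the closed line integral into a double integral over the enclosed region D:

    ∮_C P dx + Q dy = ∬_D (∂Q/∂x - ∂P/∂y) dA.

Here P = -10y^5, Q = 0, so

    ∂Q/∂x = 0,    ∂P/∂y = -50y^4,
    ∂Q/∂x - ∂P/∂y = 50y^4.

D is the region x^2 + y^2 ≤ 25. Evaluating the double integral:

In polar coordinates (x = r cos θ, y = r sin θ, dA = r dr dθ) the integrand becomes 50r^4sin(θ)^4, so

    ∬_D (50y^4) dA = ∫_0^{2π} ∫_0^{5} (50r^4sin(θ)^4) · r dr dθ.

Inner (r from 0 to 5): 390625sin(θ)^4/3.
Outer (θ from 0 to 2π): 390625π/4.

Therefore ∮_C P dx + Q dy = 390625π/4.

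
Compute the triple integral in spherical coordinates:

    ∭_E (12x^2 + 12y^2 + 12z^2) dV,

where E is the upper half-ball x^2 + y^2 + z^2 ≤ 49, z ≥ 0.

In spherical coordinates, x = ρ sin(φ) cos(θ), y = ρ sin(φ) sin(θ), z = ρ cos(φ), and dV = ρ^2 sin(φ) dρ dφ dθ.

The integrand becomes 12ρ^2, so

    ∭_E (12x^2 + 12y^2 + 12z^2) dV = ∫_{0}^{2π} ∫_{0}^{π/2} ∫_{0}^{7} (12ρ^2) · ρ^2 sin(φ) dρ dφ dθ.

Inner (ρ): 201684sin(φ)/5.
Middle (φ): 201684/5.
Outer (θ): 403368π/5.

Therefore the triple integral equals 403368π/5.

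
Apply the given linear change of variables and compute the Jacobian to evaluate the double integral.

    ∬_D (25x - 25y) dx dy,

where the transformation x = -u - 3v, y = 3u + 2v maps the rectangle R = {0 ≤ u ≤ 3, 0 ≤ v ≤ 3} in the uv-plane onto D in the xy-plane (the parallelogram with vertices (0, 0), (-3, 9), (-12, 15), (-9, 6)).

Compute the Jacobian determinant of (x, y) with respect to (u, v):

    ∂(x,y)/∂(u,v) = | -1  -3 | = (-1)(2) - (-3)(3) = 7.
                   | 3  2 |

Its absolute value is |J| = 7 (the area scaling factor).

Substituting x = -u - 3v, y = 3u + 2v into the integrand,

    25x - 25y → -100u - 125v,

so the integral becomes

    ∬_R (-100u - 125v) · |J| du dv = ∫_0^3 ∫_0^3 (-700u - 875v) dv du.

Inner (v): -2100u - 7875/2.
Outer (u): -42525/2.

Therefore ∬_D (25x - 25y) dx dy = -42525/2.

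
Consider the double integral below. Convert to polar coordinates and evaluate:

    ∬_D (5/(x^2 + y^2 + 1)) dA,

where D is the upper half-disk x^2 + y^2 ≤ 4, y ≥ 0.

The region D is 0 ≤ r ≤ 2, 0 ≤ θ ≤ π in polar coordinates, where x = r cos(θ), y = r sin(θ), and dA = r dr dθ.

Under the substitution, the integrand becomes 5/(r^2 + 1), so

    ∬_D (5/(x^2 + y^2 + 1)) dA = ∫_{0}^{π} ∫_{0}^{2} (5/(r^2 + 1)) · r dr dθ.

Inner integral (in r): ∫_{0}^{2} (5/(r^2 + 1)) · r dr = 5log(5)/2.

Outer integral (in θ): ∫_{0}^{π} (5log(5)/2) dθ = 5π log(5)/2.

Therefore ∬_D (5/(x^2 + y^2 + 1)) dA = 5π log(5)/2.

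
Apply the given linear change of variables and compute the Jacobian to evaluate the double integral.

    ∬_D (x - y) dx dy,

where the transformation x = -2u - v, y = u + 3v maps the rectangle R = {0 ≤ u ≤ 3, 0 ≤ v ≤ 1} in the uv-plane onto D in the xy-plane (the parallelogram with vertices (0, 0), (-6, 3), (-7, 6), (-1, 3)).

Compute the Jacobian determinant of (x, y) with respect to (u, v):

    ∂(x,y)/∂(u,v) = | -2  -1 | = (-2)(3) - (-1)(1) = -5.
                   | 1  3 |

Its absolute value is |J| = 5 (the area scaling factor).

Substituting x = -2u - v, y = u + 3v into the integrand,

    x - y → -3u - 4v,

so the integral becomes

    ∬_R (-3u - 4v) · |J| du dv = ∫_0^3 ∫_0^1 (-15u - 20v) dv du.

Inner (v): -15u - 10.
Outer (u): -195/2.

Therefore ∬_D (x - y) dx dy = -195/2.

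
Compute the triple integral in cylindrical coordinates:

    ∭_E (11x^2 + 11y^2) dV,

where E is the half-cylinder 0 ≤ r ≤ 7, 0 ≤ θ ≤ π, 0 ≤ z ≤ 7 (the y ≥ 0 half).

In cylindrical coordinates, x = r cos(θ), y = r sin(θ), z = z, and dV = r dr dθ dz.

The integrand becomes 11r^2, so

    ∭_E (11x^2 + 11y^2) dV = ∫_{0}^{π} ∫_{0}^{7} ∫_{0}^{7} (11r^2) · r dz dr dθ.

Inner (z): 77r^3.
Middle (r from 0 to 7): 184877/4.
Outer (θ): 184877π/4.

Therefore the triple integral equals 184877π/4.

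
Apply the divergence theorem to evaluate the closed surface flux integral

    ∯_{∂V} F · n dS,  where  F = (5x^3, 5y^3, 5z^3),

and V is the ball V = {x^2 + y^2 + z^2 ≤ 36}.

By the divergence theorem,

    ∯_{∂V} F · n dS = ∭_V (∇ · F) dV.

Compute the divergence:
    ∇ · F = ∂F_x/∂x + ∂F_y/∂y + ∂F_z/∂z = 15x^2 + 15y^2 + 15z^2.

In spherical coordinates, x = ρ sin(φ) cos(θ), y = ρ sin(φ) sin(θ), z = ρ cos(φ), dV = ρ^2 sin(φ) dρ dφ dθ, with 0 ≤ ρ ≤ 6, 0 ≤ φ ≤ π, 0 ≤ θ ≤ 2π.

The integrand, after substitution and multiplying by the volume element, becomes (15ρ^2) · ρ^2 sin(φ), so

    ∭_V (∇·F) dV = ∫_0^{2π} ∫_0^{π} ∫_0^{6} (15ρ^2) · ρ^2 sin(φ) dρ dφ dθ.

Inner (ρ from 0 to 6): 23328sin(φ).
Middle (φ from 0 to π): 46656.
Outer (θ from 0 to 2π): 93312π.

Therefore ∯_{∂V} F · n dS = 93312π.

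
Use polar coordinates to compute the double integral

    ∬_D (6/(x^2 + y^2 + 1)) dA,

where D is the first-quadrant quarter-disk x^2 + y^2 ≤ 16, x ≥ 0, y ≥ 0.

The region D is 0 ≤ r ≤ 4, 0 ≤ θ ≤ π/2 in polar coordinates, where x = r cos(θ), y = r sin(θ), and dA = r dr dθ.

Under the substitution, the integrand becomes 6/(r^2 + 1), so

    ∬_D (6/(x^2 + y^2 + 1)) dA = ∫_{0}^{π/2} ∫_{0}^{4} (6/(r^2 + 1)) · r dr dθ.

Inner integral (in r): ∫_{0}^{4} (6/(r^2 + 1)) · r dr = log(4913).

Outer integral (in θ): ∫_{0}^{π/2} (log(4913)) dθ = log(4913^(π/2)).

Therefore ∬_D (6/(x^2 + y^2 + 1)) dA = log(4913^(π/2)).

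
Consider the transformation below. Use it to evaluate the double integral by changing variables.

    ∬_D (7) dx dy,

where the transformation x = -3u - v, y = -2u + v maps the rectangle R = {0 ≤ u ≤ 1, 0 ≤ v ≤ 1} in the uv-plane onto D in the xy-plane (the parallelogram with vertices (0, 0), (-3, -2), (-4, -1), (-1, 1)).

Compute the Jacobian determinant of (x, y) with respect to (u, v):

    ∂(x,y)/∂(u,v) = | -3  -1 | = (-3)(1) - (-1)(-2) = -5.
                   | -2  1 |

Its absolute value is |J| = 5 (the area scaling factor).

Substituting x = -3u - v, y = -2u + v into the integrand,

    7 → 7,

so the integral becomes

    ∬_R (7) · |J| du dv = ∫_0^1 ∫_0^1 (35) dv du.

Inner (v): 35.
Outer (u): 35.

Therefore ∬_D (7) dx dy = 35.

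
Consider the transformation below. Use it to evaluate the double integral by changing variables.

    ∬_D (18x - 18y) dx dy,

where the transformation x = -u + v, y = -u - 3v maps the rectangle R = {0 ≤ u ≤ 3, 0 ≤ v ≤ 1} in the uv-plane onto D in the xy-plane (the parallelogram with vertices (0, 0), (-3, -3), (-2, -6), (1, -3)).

Compute the Jacobian determinant of (x, y) with respect to (u, v):

    ∂(x,y)/∂(u,v) = | -1  1 | = (-1)(-3) - (1)(-1) = 4.
                   | -1  -3 |

Its absolute value is |J| = 4 (the area scaling factor).

Substituting x = -u + v, y = -u - 3v into the integrand,

    18x - 18y → 72v,

so the integral becomes

    ∬_R (72v) · |J| du dv = ∫_0^3 ∫_0^1 (288v) dv du.

Inner (v): 144.
Outer (u): 432.

Therefore ∬_D (18x - 18y) dx dy = 432.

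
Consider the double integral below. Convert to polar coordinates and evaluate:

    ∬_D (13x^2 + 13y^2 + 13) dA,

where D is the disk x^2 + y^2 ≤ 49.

The region D is 0 ≤ r ≤ 7, 0 ≤ θ ≤ 2π in polar coordinates, where x = r cos(θ), y = r sin(θ), and dA = r dr dθ.

Under the substitution, the integrand becomes 13r^2 + 13, so

    ∬_D (13x^2 + 13y^2 + 13) dA = ∫_{0}^{2π} ∫_{0}^{7} (13r^2 + 13) · r dr dθ.

Inner integral (in r): ∫_{0}^{7} (13r^2 + 13) · r dr = 32487/4.

Outer integral (in θ): ∫_{0}^{2π} (32487/4) dθ = 32487π/2.

Therefore ∬_D (13x^2 + 13y^2 + 13) dA = 32487π/2.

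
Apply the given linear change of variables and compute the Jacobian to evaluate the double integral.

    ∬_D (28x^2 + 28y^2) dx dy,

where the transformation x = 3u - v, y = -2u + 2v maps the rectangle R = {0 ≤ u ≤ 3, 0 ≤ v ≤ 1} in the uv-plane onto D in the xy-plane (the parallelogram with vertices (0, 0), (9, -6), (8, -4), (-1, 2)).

Compute the Jacobian determinant of (x, y) with respect to (u, v):

    ∂(x,y)/∂(u,v) = | 3  -1 | = (3)(2) - (-1)(-2) = 4.
                   | -2  2 |

Its absolute value is |J| = 4 (the area scaling factor).

Substituting x = 3u - v, y = -2u + 2v into the integrand,

    28x^2 + 28y^2 → 364u^2 - 392u v + 140v^2,

so the integral becomes

    ∬_R (364u^2 - 392u v + 140v^2) · |J| du dv = ∫_0^3 ∫_0^1 (1456u^2 - 1568u v + 560v^2) dv du.

Inner (v): 1456u^2 - 784u + 560/3.
Outer (u): 10136.

Therefore ∬_D (28x^2 + 28y^2) dx dy = 10136.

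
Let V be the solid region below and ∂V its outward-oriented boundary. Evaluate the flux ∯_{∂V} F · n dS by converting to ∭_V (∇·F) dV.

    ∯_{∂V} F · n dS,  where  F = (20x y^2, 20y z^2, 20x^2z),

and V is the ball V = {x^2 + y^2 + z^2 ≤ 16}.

By the divergence theorem,

    ∯_{∂V} F · n dS = ∭_V (∇ · F) dV.

Compute the divergence:
    ∇ · F = ∂F_x/∂x + ∂F_y/∂y + ∂F_z/∂z = 20y^2 + 20z^2 + 20x^2 = 20x^2 + 20y^2 + 20z^2.

In spherical coordinates, x = ρ sin(φ) cos(θ), y = ρ sin(φ) sin(θ), z = ρ cos(φ), dV = ρ^2 sin(φ) dρ dφ dθ, with 0 ≤ ρ ≤ 4, 0 ≤ φ ≤ π, 0 ≤ θ ≤ 2π.

The integrand, after substitution and multiplying by the volume element, becomes (20ρ^2) · ρ^2 sin(φ), so

    ∭_V (∇·F) dV = ∫_0^{2π} ∫_0^{π} ∫_0^{4} (20ρ^2) · ρ^2 sin(φ) dρ dφ dθ.

Inner (ρ from 0 to 4): 4096sin(φ).
Middle (φ from 0 to π): 8192.
Outer (θ from 0 to 2π): 16384π.

Therefore ∯_{∂V} F · n dS = 16384π.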